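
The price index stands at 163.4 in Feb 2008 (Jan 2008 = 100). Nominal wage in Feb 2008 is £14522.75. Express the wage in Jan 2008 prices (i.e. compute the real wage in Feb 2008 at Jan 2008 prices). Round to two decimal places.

Real = Nominal ÷ (Index/100) = 14522.75 ÷ (163.4/100)
     = 14522.75 ÷ 1.634 = 8887.8519

8887.85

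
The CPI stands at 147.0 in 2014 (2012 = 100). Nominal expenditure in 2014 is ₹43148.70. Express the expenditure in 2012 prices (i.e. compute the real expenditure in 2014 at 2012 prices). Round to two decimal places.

Real = Nominal ÷ (Index/100) = 43148.70 ÷ (147.0/100)
     = 43148.70 ÷ 1.470 = 29352.8571

29352.86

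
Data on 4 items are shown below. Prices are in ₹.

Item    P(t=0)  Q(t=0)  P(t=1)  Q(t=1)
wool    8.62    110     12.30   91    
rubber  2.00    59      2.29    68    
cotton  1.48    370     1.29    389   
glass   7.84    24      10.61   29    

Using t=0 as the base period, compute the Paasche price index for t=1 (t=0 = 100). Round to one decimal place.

Paasche price index uses current-period quantities as weights.
ΣP(t=1)·Q(t=1) = 12.30×91 + 2.29×68 + 1.29×389 + 10.61×29 = 1119.3 + 155.72 + 501.81 + 307.69 = 2084.52
ΣP(t=0)·Q(t=1) = 8.62×91 + 2.00×68 + 1.48×389 + 7.84×29 = 784.42 + 136 + 575.72 + 227.36 = 1723.5
Index = 2084.52 / 1723.5 × 100 = 120.9469

120.9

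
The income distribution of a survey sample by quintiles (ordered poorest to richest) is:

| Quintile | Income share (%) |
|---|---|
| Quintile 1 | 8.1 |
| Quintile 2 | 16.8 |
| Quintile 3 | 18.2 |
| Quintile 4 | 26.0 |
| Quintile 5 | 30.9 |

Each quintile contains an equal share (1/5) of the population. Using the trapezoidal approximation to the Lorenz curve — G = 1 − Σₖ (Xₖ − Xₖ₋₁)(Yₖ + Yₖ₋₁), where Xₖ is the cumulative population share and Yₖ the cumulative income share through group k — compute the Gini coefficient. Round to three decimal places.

Cumulative income shares Yₖ: 0.0810, 0.2490, 0.4310, 0.6910, 1.0000
Σ (Xₖ−Xₖ₋₁)(Yₖ+Yₖ₋₁) = (1/5)(0.0810+0.0000) + (1/5)(0.2490+0.0810) + (1/5)(0.4310+0.2490) + (1/5)(0.6910+0.4310) + (1/5)(1.0000+0.6910)
  = 0.0162 + 0.0660 + 0.1360 + 0.2244 + 0.3382 = 0.7808
G = 1 − 0.7808 = 0.2192

0.219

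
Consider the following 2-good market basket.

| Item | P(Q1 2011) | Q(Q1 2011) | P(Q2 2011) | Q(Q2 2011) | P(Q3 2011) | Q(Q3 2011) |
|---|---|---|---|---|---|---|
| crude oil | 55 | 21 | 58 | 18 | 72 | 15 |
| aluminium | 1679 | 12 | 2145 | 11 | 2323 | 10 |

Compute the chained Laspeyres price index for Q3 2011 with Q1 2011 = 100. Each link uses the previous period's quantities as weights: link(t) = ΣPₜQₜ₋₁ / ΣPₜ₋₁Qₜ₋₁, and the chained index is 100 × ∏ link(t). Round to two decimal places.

137.90

Link Q1 2011→Q2 2011:
ΣP(Q2 2011)Q(Q1 2011) = 58×21 + 2145×12 = 1218 + 25740 = 26958
ΣP(Q1 2011)Q(Q1 2011) = 55×21 + 1679×12 = 1155 + 20148 = 21303
link = 26958/21303 = 1.265456
Link Q2 2011→Q3 2011:
ΣP(Q3 2011)Q(Q2 2011) = 72×18 + 2323×11 = 1296 + 25553 = 26849
ΣP(Q2 2011)Q(Q2 2011) = 58×18 + 2145×11 = 1044 + 23595 = 24639
link = 26849/24639 = 1.089695
Chained index = 100 × 1.265456 × 1.089695 = 137.8961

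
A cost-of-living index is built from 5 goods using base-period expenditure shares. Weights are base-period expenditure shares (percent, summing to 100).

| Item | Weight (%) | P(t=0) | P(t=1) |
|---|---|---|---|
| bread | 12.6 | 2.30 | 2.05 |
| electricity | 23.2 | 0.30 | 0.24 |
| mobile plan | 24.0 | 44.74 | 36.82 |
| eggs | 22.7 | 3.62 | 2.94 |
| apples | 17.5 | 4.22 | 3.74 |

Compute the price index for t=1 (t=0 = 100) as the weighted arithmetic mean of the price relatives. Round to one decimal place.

83.5

bread: 12.6 × (2.05/2.30) = 12.6 × 0.891304 = 11.2304
electricity: 23.2 × (0.24/0.30) = 23.2 × 0.800000 = 18.5600
mobile plan: 24.0 × (36.82/44.74) = 24.0 × 0.822977 = 19.7515
eggs: 22.7 × (2.94/3.62) = 22.7 × 0.812155 = 18.4359
apples: 17.5 × (3.74/4.22) = 17.5 × 0.886256 = 15.5095
Index = Σ wᵢ·(p₁ᵢ/p₀ᵢ) = 11.2304 + 18.5600 + 19.7515 + 18.4359 + 15.5095 = 83.4873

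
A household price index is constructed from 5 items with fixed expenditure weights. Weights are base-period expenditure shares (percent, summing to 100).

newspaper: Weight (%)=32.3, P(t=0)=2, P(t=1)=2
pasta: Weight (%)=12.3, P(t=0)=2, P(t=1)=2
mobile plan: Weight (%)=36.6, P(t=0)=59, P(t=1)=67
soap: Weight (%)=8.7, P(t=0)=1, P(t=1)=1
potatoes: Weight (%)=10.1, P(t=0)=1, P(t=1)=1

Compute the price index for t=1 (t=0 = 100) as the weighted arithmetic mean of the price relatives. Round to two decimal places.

newspaper: 32.3 × (2/2) = 32.3 × 1.000000 = 32.3000
pasta: 12.3 × (2/2) = 12.3 × 1.000000 = 12.3000
mobile plan: 36.6 × (67/59) = 36.6 × 1.135593 = 41.5627
soap: 8.7 × (1/1) = 8.7 × 1.000000 = 8.7000
potatoes: 10.1 × (1/1) = 10.1 × 1.000000 = 10.1000
Index = Σ wᵢ·(p₁ᵢ/p₀ᵢ) = 32.3000 + 12.3000 + 41.5627 + 8.7000 + 10.1000 = 104.9627

104.96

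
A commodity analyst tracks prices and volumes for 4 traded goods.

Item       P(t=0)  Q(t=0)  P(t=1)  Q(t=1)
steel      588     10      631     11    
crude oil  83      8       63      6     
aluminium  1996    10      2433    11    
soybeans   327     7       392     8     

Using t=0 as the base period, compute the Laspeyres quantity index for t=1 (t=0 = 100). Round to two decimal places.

109.53

Laspeyres quantity index uses base-period prices as weights.
ΣP(t=0)·Q(t=1) = 588×11 + 83×6 + 1996×11 + 327×8 = 6468 + 498 + 21956 + 2616 = 31538
ΣP(t=0)·Q(t=0) = 588×10 + 83×8 + 1996×10 + 327×7 = 5880 + 664 + 19960 + 2289 = 28793
Index = 31538 / 28793 × 100 = 109.5336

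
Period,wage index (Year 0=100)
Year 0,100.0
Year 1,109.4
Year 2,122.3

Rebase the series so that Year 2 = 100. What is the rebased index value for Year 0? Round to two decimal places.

81.77

Rebased(Year 0) = 100.0 / 122.3 × 100 = 81.7661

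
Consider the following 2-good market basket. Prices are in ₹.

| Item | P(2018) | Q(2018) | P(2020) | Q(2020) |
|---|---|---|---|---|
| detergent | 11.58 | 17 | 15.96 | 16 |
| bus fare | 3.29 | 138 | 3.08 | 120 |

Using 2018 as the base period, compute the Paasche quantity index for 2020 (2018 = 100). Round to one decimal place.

89.7

Paasche quantity index uses current-period prices as weights.
ΣP(2020)·Q(2020) = 15.96×16 + 3.08×120 = 255.36 + 369.6 = 624.96
ΣP(2020)·Q(2018) = 15.96×17 + 3.08×138 = 271.32 + 425.04 = 696.36
Index = 624.96 / 696.36 × 100 = 89.7467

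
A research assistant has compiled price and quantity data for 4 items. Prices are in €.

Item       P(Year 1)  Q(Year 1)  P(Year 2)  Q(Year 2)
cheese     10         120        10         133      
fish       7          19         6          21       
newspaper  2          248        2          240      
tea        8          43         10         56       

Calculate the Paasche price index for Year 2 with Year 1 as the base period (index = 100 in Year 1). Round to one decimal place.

Paasche price index uses current-period quantities as weights.
ΣP(Year 2)·Q(Year 2) = 10×133 + 6×21 + 2×240 + 10×56 = 1330 + 126 + 480 + 560 = 2496
ΣP(Year 1)·Q(Year 2) = 10×133 + 7×21 + 2×240 + 8×56 = 1330 + 147 + 480 + 448 = 2405
Index = 2496 / 2405 × 100 = 103.7838

103.8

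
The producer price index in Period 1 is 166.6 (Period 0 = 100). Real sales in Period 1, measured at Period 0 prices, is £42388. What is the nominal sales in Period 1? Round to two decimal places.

70618.41

Nominal = Real × (Index/100) = 42388 × (166.6/100)
        = 42388 × 1.666 = 70618.4080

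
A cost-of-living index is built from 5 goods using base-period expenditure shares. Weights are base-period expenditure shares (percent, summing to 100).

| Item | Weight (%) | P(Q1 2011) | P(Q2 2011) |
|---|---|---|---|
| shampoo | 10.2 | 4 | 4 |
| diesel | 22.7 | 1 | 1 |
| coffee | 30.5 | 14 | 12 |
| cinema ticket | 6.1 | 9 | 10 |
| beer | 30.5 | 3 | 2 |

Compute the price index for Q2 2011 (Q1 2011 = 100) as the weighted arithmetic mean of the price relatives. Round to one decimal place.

86.2

shampoo: 10.2 × (4/4) = 10.2 × 1.000000 = 10.2000
diesel: 22.7 × (1/1) = 22.7 × 1.000000 = 22.7000
coffee: 30.5 × (12/14) = 30.5 × 0.857143 = 26.1429
cinema ticket: 6.1 × (10/9) = 6.1 × 1.111111 = 6.7778
beer: 30.5 × (2/3) = 30.5 × 0.666667 = 20.3333
Index = Σ wᵢ·(p₁ᵢ/p₀ᵢ) = 10.2000 + 22.7000 + 26.1429 + 6.7778 + 20.3333 = 86.1540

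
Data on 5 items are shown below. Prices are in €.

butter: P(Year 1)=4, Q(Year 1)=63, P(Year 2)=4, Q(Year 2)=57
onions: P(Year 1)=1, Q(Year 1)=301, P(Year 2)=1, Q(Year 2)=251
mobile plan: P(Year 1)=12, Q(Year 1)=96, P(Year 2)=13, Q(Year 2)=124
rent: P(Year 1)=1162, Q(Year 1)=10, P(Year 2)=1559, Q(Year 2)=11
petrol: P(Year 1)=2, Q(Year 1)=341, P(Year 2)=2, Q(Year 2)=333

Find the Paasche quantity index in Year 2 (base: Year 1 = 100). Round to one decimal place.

Paasche quantity index uses current-period prices as weights.
ΣP(Year 2)·Q(Year 2) = 4×57 + 1×251 + 13×124 + 1559×11 + 2×333 = 228 + 251 + 1612 + 17149 + 666 = 19906
ΣP(Year 2)·Q(Year 1) = 4×63 + 1×301 + 13×96 + 1559×10 + 2×341 = 252 + 301 + 1248 + 15590 + 682 = 18073
Index = 19906 / 18073 × 100 = 110.1422

110.1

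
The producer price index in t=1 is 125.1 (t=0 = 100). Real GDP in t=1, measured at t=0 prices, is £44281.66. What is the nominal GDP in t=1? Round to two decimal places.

Nominal = Real × (Index/100) = 44281.66 × (125.1/100)
        = 44281.66 × 1.251 = 55396.3567

55396.36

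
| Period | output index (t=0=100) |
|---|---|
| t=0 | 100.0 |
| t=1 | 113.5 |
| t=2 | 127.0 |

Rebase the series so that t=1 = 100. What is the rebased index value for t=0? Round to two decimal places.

Rebased(t=0) = 100.0 / 113.5 × 100 = 88.1057

88.11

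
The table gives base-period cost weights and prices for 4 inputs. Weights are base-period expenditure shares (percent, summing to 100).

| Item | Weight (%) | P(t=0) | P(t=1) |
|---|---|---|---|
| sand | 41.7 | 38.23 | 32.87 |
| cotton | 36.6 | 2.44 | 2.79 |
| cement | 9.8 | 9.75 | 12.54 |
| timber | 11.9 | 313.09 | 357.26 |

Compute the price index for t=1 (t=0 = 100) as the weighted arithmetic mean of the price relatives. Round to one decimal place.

103.9

sand: 41.7 × (32.87/38.23) = 41.7 × 0.859796 = 35.8535
cotton: 36.6 × (2.79/2.44) = 36.6 × 1.143443 = 41.8500
cement: 9.8 × (12.54/9.75) = 9.8 × 1.286154 = 12.6043
timber: 11.9 × (357.26/313.09) = 11.9 × 1.141078 = 13.5788
Index = Σ wᵢ·(p₁ᵢ/p₀ᵢ) = 35.8535 + 41.8500 + 12.6043 + 13.5788 = 103.8866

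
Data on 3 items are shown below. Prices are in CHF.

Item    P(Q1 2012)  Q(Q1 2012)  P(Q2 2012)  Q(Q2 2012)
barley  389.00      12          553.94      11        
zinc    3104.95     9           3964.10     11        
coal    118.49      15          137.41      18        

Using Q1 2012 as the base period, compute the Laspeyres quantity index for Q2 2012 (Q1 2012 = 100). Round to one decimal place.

Laspeyres quantity index uses base-period prices as weights.
ΣP(Q1 2012)·Q(Q2 2012) = 389.00×11 + 3104.95×11 + 118.49×18 = 4279 + 34154.45 + 2132.82 = 40566.27
ΣP(Q1 2012)·Q(Q1 2012) = 389.00×12 + 3104.95×9 + 118.49×15 = 4668 + 27944.55 + 1777.35 = 34389.9
Index = 40566.27 / 34389.9 × 100 = 117.9598

118.0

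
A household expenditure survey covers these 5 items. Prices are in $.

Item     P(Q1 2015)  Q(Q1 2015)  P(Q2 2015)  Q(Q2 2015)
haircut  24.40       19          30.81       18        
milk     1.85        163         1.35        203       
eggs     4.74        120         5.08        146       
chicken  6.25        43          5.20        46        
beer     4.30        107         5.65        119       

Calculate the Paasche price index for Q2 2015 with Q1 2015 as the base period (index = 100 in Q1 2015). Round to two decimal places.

107.63

Paasche price index uses current-period quantities as weights.
ΣP(Q2 2015)·Q(Q2 2015) = 30.81×18 + 1.35×203 + 5.08×146 + 5.20×46 + 5.65×119 = 554.58 + 274.05 + 741.68 + 239.2 + 672.35 = 2481.86
ΣP(Q1 2015)·Q(Q2 2015) = 24.40×18 + 1.85×203 + 4.74×146 + 6.25×46 + 4.30×119 = 439.2 + 375.55 + 692.04 + 287.5 + 511.7 = 2305.99
Index = 2481.86 / 2305.99 × 100 = 107.6267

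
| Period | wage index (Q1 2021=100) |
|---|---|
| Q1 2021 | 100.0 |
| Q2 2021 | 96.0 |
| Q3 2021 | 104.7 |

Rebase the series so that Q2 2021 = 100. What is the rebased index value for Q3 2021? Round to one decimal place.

109.1

Rebased(Q3 2021) = 104.7 / 96.0 × 100 = 109.0625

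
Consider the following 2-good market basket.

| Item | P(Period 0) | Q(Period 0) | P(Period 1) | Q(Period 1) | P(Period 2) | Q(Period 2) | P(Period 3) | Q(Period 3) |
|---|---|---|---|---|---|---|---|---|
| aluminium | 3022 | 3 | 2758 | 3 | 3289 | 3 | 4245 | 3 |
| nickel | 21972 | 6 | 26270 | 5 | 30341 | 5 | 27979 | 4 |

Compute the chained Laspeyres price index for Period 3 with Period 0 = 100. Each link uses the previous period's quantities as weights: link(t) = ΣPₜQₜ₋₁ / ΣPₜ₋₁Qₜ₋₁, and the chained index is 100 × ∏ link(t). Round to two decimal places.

Link Period 0→Period 1:
ΣP(Period 1)Q(Period 0) = 2758×3 + 26270×6 = 8274 + 157620 = 165894
ΣP(Period 0)Q(Period 0) = 3022×3 + 21972×6 = 9066 + 131832 = 140898
link = 165894/140898 = 1.177405
Link Period 1→Period 2:
ΣP(Period 2)Q(Period 1) = 3289×3 + 30341×5 = 9867 + 151705 = 161572
ΣP(Period 1)Q(Period 1) = 2758×3 + 26270×5 = 8274 + 131350 = 139624
link = 161572/139624 = 1.157194
Link Period 2→Period 3:
ΣP(Period 3)Q(Period 2) = 4245×3 + 27979×5 = 12735 + 139895 = 152630
ΣP(Period 2)Q(Period 2) = 3289×3 + 30341×5 = 9867 + 151705 = 161572
link = 152630/161572 = 0.944656
Chained index = 100 × 1.177405 × 1.157194 × 0.944656 = 128.7080

128.71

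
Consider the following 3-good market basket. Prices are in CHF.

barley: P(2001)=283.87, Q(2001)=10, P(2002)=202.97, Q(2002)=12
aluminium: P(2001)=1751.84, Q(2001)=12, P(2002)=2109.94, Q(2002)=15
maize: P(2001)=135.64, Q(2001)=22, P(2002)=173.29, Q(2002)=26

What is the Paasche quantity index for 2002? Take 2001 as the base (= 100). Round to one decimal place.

Paasche quantity index uses current-period prices as weights.
ΣP(2002)·Q(2002) = 202.97×12 + 2109.94×15 + 173.29×26 = 2435.64 + 31649.1 + 4505.54 = 38590.28
ΣP(2002)·Q(2001) = 202.97×10 + 2109.94×12 + 173.29×22 = 2029.7 + 25319.28 + 3812.38 = 31161.36
Index = 38590.28 / 31161.36 × 100 = 123.8402

123.8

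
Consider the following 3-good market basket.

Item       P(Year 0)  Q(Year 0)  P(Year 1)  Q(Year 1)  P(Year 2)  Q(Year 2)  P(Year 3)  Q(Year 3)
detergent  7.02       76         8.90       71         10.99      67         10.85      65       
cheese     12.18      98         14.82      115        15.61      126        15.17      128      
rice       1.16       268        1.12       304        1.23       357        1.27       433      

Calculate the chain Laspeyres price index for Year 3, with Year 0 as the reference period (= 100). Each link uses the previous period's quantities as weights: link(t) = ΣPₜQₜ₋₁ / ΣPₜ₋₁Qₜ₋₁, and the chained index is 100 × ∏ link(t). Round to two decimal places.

129.21

Link Year 0→Year 1:
ΣP(Year 1)Q(Year 0) = 8.90×76 + 14.82×98 + 1.12×268 = 676.4 + 1452.36 + 300.16 = 2428.92
ΣP(Year 0)Q(Year 0) = 7.02×76 + 12.18×98 + 1.16×268 = 533.52 + 1193.64 + 310.88 = 2038.04
link = 2428.92/2038.04 = 1.191792
Link Year 1→Year 2:
ΣP(Year 2)Q(Year 1) = 10.99×71 + 15.61×115 + 1.23×304 = 780.29 + 1795.15 + 373.92 = 2949.36
ΣP(Year 1)Q(Year 1) = 8.90×71 + 14.82×115 + 1.12×304 = 631.9 + 1704.3 + 340.48 = 2676.68
link = 2949.36/2676.68 = 1.101872
Link Year 2→Year 3:
ΣP(Year 3)Q(Year 2) = 10.85×67 + 15.17×126 + 1.27×357 = 726.95 + 1911.42 + 453.39 = 3091.76
ΣP(Year 2)Q(Year 2) = 10.99×67 + 15.61×126 + 1.23×357 = 736.33 + 1966.86 + 439.11 = 3142.3
link = 3091.76/3142.3 = 0.983916
Chained index = 100 × 1.191792 × 1.101872 × 0.983916 = 129.2082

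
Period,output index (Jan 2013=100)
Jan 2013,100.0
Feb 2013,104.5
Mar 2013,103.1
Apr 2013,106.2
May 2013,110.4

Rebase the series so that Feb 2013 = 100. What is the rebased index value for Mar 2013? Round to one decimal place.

Rebased(Mar 2013) = 103.1 / 104.5 × 100 = 98.6603

98.7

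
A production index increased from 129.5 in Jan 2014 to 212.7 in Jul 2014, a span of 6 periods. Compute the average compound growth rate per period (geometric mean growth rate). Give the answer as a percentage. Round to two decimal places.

Growth factor = (212.7/129.5)^(1/6) = (1.642471)^(1/6) = 1.086216
Growth rate = 1.086216 − 1 = 0.086216 = 8.6216%

8.62%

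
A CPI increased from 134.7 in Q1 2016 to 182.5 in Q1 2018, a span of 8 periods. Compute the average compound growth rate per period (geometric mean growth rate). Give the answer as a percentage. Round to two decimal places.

Growth factor = (182.5/134.7)^(1/8) = (1.354863)^(1/8) = 1.038692
Growth rate = 1.038692 − 1 = 0.038692 = 3.8692%

3.87%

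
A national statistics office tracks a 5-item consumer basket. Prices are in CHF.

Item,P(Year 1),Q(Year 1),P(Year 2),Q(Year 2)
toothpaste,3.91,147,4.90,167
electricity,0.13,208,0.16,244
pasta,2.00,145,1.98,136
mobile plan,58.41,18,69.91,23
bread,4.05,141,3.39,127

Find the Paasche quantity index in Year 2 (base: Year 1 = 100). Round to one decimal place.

Paasche quantity index uses current-period prices as weights.
ΣP(Year 2)·Q(Year 2) = 4.90×167 + 0.16×244 + 1.98×136 + 69.91×23 + 3.39×127 = 818.3 + 39.04 + 269.28 + 1607.93 + 430.53 = 3165.08
ΣP(Year 2)·Q(Year 1) = 4.90×147 + 0.16×208 + 1.98×145 + 69.91×18 + 3.39×141 = 720.3 + 33.28 + 287.1 + 1258.38 + 477.99 = 2777.05
Index = 3165.08 / 2777.05 × 100 = 113.9727

114.0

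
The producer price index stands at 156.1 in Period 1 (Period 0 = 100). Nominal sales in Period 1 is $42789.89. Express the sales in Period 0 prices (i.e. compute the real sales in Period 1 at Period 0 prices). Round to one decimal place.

27411.8

Real = Nominal ÷ (Index/100) = 42789.89 ÷ (156.1/100)
     = 42789.89 ÷ 1.561 = 27411.8450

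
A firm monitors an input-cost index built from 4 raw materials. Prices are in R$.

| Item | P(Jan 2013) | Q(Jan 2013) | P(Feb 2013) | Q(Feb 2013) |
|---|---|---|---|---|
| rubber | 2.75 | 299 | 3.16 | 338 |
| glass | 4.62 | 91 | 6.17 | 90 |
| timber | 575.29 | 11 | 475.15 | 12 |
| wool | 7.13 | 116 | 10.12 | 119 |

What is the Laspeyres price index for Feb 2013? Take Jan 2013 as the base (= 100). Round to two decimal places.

Laspeyres price index uses base-period quantities as weights.
ΣP(Feb 2013)·Q(Jan 2013) = 3.16×299 + 6.17×91 + 475.15×11 + 10.12×116 = 944.84 + 561.47 + 5226.65 + 1173.92 = 7906.88
ΣP(Jan 2013)·Q(Jan 2013) = 2.75×299 + 4.62×91 + 575.29×11 + 7.13×116 = 822.25 + 420.42 + 6328.19 + 827.08 = 8397.94
Index = 7906.88 / 8397.94 × 100 = 94.1526

94.15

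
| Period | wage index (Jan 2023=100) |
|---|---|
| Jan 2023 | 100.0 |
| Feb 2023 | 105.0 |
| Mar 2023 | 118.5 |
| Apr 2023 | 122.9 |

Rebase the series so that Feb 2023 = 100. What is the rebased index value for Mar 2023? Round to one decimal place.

112.9

Rebased(Mar 2023) = 118.5 / 105.0 × 100 = 112.8571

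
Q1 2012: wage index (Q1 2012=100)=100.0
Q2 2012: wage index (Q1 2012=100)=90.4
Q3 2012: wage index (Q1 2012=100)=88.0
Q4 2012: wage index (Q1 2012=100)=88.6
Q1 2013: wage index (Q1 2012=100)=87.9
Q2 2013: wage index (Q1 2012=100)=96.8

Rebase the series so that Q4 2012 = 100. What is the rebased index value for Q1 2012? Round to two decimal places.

Rebased(Q1 2012) = 100.0 / 88.6 × 100 = 112.8668

112.87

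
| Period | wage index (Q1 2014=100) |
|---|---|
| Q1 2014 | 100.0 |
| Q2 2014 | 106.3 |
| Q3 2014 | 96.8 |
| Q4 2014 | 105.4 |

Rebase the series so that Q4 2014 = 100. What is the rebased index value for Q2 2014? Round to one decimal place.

100.9

Rebased(Q2 2014) = 106.3 / 105.4 × 100 = 100.8539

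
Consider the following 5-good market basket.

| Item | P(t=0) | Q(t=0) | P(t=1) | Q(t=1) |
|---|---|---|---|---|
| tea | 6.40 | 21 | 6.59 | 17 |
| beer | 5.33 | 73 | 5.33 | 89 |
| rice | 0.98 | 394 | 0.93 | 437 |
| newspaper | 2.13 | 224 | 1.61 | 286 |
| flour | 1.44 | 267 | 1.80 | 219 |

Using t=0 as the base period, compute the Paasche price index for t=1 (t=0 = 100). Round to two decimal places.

95.43

Paasche price index uses current-period quantities as weights.
ΣP(t=1)·Q(t=1) = 6.59×17 + 5.33×89 + 0.93×437 + 1.61×286 + 1.80×219 = 112.03 + 474.37 + 406.41 + 460.46 + 394.2 = 1847.47
ΣP(t=0)·Q(t=1) = 6.40×17 + 5.33×89 + 0.98×437 + 2.13×286 + 1.44×219 = 108.8 + 474.37 + 428.26 + 609.18 + 315.36 = 1935.97
Index = 1847.47 / 1935.97 × 100 = 95.4286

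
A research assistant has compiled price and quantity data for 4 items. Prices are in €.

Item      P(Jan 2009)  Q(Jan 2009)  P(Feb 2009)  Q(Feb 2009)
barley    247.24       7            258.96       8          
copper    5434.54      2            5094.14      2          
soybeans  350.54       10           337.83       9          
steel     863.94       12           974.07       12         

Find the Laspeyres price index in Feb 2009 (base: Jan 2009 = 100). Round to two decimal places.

Laspeyres price index uses base-period quantities as weights.
ΣP(Feb 2009)·Q(Jan 2009) = 258.96×7 + 5094.14×2 + 337.83×10 + 974.07×12 = 1812.72 + 10188.28 + 3378.3 + 11688.84 = 27068.14
ΣP(Jan 2009)·Q(Jan 2009) = 247.24×7 + 5434.54×2 + 350.54×10 + 863.94×12 = 1730.68 + 10869.08 + 3505.4 + 10367.28 = 26472.44
Index = 27068.14 / 26472.44 × 100 = 102.2503

102.25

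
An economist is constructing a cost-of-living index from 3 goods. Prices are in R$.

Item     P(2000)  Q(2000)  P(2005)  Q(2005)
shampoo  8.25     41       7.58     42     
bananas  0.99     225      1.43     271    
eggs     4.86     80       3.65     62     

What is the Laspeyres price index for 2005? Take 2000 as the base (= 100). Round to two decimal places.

97.34

Laspeyres price index uses base-period quantities as weights.
ΣP(2005)·Q(2000) = 7.58×41 + 1.43×225 + 3.65×80 = 310.78 + 321.75 + 292 = 924.53
ΣP(2000)·Q(2000) = 8.25×41 + 0.99×225 + 4.86×80 = 338.25 + 222.75 + 388.8 = 949.8
Index = 924.53 / 949.8 × 100 = 97.3394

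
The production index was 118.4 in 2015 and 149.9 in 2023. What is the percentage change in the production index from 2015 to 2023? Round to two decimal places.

Change = (149.9 − 118.4) / 118.4 × 100
       = 31.5 / 118.4 × 100 = 26.6047%

26.60%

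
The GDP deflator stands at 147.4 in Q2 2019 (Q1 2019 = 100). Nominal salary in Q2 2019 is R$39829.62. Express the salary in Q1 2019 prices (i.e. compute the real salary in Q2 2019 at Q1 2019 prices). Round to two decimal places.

Real = Nominal ÷ (Index/100) = 39829.62 ÷ (147.4/100)
     = 39829.62 ÷ 1.474 = 27021.4518

27021.45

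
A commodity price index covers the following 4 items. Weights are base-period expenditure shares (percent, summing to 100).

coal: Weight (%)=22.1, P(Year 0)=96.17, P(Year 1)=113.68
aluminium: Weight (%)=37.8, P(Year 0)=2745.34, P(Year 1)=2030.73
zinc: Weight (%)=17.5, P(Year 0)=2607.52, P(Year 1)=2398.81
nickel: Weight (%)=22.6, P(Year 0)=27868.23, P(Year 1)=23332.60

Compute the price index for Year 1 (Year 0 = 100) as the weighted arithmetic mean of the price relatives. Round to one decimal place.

89.1

coal: 22.1 × (113.68/96.17) = 22.1 × 1.182073 = 26.1238
aluminium: 37.8 × (2030.73/2745.34) = 37.8 × 0.739701 = 27.9607
zinc: 17.5 × (2398.81/2607.52) = 17.5 × 0.919958 = 16.0993
nickel: 22.6 × (23332.60/27868.23) = 22.6 × 0.837247 = 18.9218
Index = Σ wᵢ·(p₁ᵢ/p₀ᵢ) = 26.1238 + 27.9607 + 16.0993 + 18.9218 = 89.1056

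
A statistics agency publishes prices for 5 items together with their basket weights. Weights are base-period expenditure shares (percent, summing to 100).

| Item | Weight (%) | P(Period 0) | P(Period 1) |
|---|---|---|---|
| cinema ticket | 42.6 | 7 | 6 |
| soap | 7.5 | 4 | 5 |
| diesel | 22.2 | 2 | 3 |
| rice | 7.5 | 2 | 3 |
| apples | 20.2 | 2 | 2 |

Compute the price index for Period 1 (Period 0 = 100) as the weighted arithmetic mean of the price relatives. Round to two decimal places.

110.64

cinema ticket: 42.6 × (6/7) = 42.6 × 0.857143 = 36.5143
soap: 7.5 × (5/4) = 7.5 × 1.250000 = 9.3750
diesel: 22.2 × (3/2) = 22.2 × 1.500000 = 33.3000
rice: 7.5 × (3/2) = 7.5 × 1.500000 = 11.2500
apples: 20.2 × (2/2) = 20.2 × 1.000000 = 20.2000
Index = Σ wᵢ·(p₁ᵢ/p₀ᵢ) = 36.5143 + 9.3750 + 33.3000 + 11.2500 + 20.2000 = 110.6393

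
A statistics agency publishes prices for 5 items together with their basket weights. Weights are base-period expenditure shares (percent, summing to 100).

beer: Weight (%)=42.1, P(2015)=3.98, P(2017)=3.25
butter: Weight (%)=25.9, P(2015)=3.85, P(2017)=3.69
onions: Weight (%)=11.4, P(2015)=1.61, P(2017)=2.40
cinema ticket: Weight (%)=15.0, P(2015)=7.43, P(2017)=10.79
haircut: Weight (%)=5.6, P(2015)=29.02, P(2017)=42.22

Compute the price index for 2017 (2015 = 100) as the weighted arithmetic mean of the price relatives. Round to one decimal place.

106.1

beer: 42.1 × (3.25/3.98) = 42.1 × 0.816583 = 34.3781
butter: 25.9 × (3.69/3.85) = 25.9 × 0.958442 = 24.8236
onions: 11.4 × (2.40/1.61) = 11.4 × 1.490683 = 16.9938
cinema ticket: 15.0 × (10.79/7.43) = 15.0 × 1.452221 = 21.7833
haircut: 5.6 × (42.22/29.02) = 5.6 × 1.454859 = 8.1472
Index = Σ wᵢ·(p₁ᵢ/p₀ᵢ) = 34.3781 + 24.8236 + 16.9938 + 21.7833 + 8.1472 = 106.1261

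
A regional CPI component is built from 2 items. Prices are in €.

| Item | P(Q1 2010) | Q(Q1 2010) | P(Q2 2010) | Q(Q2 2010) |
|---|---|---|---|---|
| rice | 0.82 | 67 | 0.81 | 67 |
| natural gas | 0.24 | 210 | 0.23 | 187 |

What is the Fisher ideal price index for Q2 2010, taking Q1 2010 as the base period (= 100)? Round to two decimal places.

97.41

Laspeyres component (base-period weights):
ΣP(Q2 2010)Q(Q1 2010) = 0.81×67 + 0.23×210 = 54.27 + 48.3 = 102.57
ΣP(Q1 2010)Q(Q1 2010) = 0.82×67 + 0.24×210 = 54.94 + 50.4 = 105.34
L = 102.57 / 105.34 × 100 = 97.3704
Paasche component (current-period weights):
ΣP(Q2 2010)Q(Q2 2010) = 0.81×67 + 0.23×187 = 54.27 + 43.01 = 97.28
ΣP(Q1 2010)Q(Q2 2010) = 0.82×67 + 0.24×187 = 54.94 + 44.88 = 99.82
P = 97.28 / 99.82 × 100 = 97.4554
Fisher = √(L × P) = √(97.3704 × 97.4554) = 97.4129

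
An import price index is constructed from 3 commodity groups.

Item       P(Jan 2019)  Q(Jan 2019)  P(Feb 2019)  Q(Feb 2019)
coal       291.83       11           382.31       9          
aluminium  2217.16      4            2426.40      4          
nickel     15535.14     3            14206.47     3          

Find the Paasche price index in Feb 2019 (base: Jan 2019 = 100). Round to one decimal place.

96.0

Paasche price index uses current-period quantities as weights.
ΣP(Feb 2019)·Q(Feb 2019) = 382.31×9 + 2426.40×4 + 14206.47×3 = 3440.79 + 9705.6 + 42619.41 = 55765.8
ΣP(Jan 2019)·Q(Feb 2019) = 291.83×9 + 2217.16×4 + 15535.14×3 = 2626.47 + 8868.64 + 46605.42 = 58100.53
Index = 55765.8 / 58100.53 × 100 = 95.9816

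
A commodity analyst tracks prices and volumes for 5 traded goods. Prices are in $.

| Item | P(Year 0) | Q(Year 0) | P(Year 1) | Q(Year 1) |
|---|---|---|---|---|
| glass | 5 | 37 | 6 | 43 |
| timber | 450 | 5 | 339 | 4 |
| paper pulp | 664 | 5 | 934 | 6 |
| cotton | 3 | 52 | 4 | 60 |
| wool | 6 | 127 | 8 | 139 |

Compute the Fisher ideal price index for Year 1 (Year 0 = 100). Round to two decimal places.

119.60

Laspeyres component (base-period weights):
ΣP(Year 1)Q(Year 0) = 6×37 + 339×5 + 934×5 + 4×52 + 8×127 = 222 + 1695 + 4670 + 208 + 1016 = 7811
ΣP(Year 0)Q(Year 0) = 5×37 + 450×5 + 664×5 + 3×52 + 6×127 = 185 + 2250 + 3320 + 156 + 762 = 6673
L = 7811 / 6673 × 100 = 117.0538
Paasche component (current-period weights):
ΣP(Year 1)Q(Year 1) = 6×43 + 339×4 + 934×6 + 4×60 + 8×139 = 258 + 1356 + 5604 + 240 + 1112 = 8570
ΣP(Year 0)Q(Year 1) = 5×43 + 450×4 + 664×6 + 3×60 + 6×139 = 215 + 1800 + 3984 + 180 + 834 = 7013
P = 8570 / 7013 × 100 = 122.2016
Fisher = √(L × P) = √(117.0538 × 122.2016) = 119.6000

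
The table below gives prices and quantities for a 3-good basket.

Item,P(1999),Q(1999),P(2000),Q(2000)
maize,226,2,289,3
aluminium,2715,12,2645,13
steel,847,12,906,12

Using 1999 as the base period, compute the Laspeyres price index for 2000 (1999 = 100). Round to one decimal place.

Laspeyres price index uses base-period quantities as weights.
ΣP(2000)·Q(1999) = 289×2 + 2645×12 + 906×12 = 578 + 31740 + 10872 = 43190
ΣP(1999)·Q(1999) = 226×2 + 2715×12 + 847×12 = 452 + 32580 + 10164 = 43196
Index = 43190 / 43196 × 100 = 99.9861

100.0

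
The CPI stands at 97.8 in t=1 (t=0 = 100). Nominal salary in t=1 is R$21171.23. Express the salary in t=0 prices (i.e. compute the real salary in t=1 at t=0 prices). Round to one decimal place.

Real = Nominal ÷ (Index/100) = 21171.23 ÷ (97.8/100)
     = 21171.23 ÷ 0.978 = 21647.4744

21647.5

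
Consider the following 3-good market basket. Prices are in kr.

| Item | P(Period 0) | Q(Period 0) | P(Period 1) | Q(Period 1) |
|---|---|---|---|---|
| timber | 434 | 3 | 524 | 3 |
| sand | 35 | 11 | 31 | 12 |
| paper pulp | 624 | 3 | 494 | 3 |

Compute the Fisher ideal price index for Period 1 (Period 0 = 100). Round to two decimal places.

Laspeyres component (base-period weights):
ΣP(Period 1)Q(Period 0) = 524×3 + 31×11 + 494×3 = 1572 + 341 + 1482 = 3395
ΣP(Period 0)Q(Period 0) = 434×3 + 35×11 + 624×3 = 1302 + 385 + 1872 = 3559
L = 3395 / 3559 × 100 = 95.3920
Paasche component (current-period weights):
ΣP(Period 1)Q(Period 1) = 524×3 + 31×12 + 494×3 = 1572 + 372 + 1482 = 3426
ΣP(Period 0)Q(Period 1) = 434×3 + 35×12 + 624×3 = 1302 + 420 + 1872 = 3594
P = 3426 / 3594 × 100 = 95.3255
Fisher = √(L × P) = √(95.3920 × 95.3255) = 95.3587

95.36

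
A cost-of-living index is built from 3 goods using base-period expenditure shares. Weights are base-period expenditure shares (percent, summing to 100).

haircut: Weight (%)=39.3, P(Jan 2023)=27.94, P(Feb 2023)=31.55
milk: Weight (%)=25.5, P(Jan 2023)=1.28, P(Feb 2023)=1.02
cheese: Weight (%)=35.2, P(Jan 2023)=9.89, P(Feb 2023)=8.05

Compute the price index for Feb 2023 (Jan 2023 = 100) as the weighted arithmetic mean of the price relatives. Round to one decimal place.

haircut: 39.3 × (31.55/27.94) = 39.3 × 1.129205 = 44.3778
milk: 25.5 × (1.02/1.28) = 25.5 × 0.796875 = 20.3203
cheese: 35.2 × (8.05/9.89) = 35.2 × 0.813953 = 28.6512
Index = Σ wᵢ·(p₁ᵢ/p₀ᵢ) = 44.3778 + 20.3203 + 28.6512 = 93.3492

93.3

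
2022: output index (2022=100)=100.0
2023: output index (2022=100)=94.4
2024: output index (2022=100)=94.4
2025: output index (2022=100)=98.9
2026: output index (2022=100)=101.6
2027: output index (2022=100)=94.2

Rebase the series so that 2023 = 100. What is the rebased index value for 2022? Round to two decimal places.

105.93

Rebased(2022) = 100.0 / 94.4 × 100 = 105.9322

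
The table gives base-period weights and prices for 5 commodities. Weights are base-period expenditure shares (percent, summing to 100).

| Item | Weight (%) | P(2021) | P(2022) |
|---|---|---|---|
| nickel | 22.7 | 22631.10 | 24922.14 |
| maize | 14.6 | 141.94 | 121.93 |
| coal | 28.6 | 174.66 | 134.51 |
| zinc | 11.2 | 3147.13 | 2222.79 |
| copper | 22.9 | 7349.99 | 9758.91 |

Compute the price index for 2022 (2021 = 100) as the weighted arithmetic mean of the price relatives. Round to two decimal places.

nickel: 22.7 × (24922.14/22631.10) = 22.7 × 1.101234 = 24.9980
maize: 14.6 × (121.93/141.94) = 14.6 × 0.859025 = 12.5418
coal: 28.6 × (134.51/174.66) = 28.6 × 0.770125 = 22.0256
zinc: 11.2 × (2222.79/3147.13) = 11.2 × 0.706291 = 7.9105
copper: 22.9 × (9758.91/7349.99) = 22.9 × 1.327745 = 30.4054
Index = Σ wᵢ·(p₁ᵢ/p₀ᵢ) = 24.9980 + 12.5418 + 22.0256 + 7.9105 + 30.4054 = 97.8812

97.88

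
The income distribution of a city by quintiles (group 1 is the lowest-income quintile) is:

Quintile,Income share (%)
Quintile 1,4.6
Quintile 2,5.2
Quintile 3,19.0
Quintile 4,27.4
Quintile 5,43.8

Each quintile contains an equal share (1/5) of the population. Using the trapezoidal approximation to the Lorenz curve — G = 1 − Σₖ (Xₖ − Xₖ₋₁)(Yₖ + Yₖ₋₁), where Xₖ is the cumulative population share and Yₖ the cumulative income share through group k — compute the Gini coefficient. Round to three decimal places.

0.402

Cumulative income shares Yₖ: 0.0460, 0.0980, 0.2880, 0.5620, 1.0000
Σ (Xₖ−Xₖ₋₁)(Yₖ+Yₖ₋₁) = (1/5)(0.0460+0.0000) + (1/5)(0.0980+0.0460) + (1/5)(0.2880+0.0980) + (1/5)(0.5620+0.2880) + (1/5)(1.0000+0.5620)
  = 0.0092 + 0.0288 + 0.0772 + 0.1700 + 0.3124 = 0.5976
G = 1 − 0.5976 = 0.4024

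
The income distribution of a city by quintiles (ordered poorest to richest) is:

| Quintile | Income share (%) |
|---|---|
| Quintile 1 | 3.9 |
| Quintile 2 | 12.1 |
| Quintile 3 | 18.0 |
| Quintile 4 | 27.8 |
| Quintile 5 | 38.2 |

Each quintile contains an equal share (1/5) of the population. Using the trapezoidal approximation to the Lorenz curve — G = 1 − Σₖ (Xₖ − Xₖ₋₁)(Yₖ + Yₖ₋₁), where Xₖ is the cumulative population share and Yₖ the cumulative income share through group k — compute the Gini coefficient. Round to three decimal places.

Cumulative income shares Yₖ: 0.0390, 0.1600, 0.3400, 0.6180, 1.0000
Σ (Xₖ−Xₖ₋₁)(Yₖ+Yₖ₋₁) = (1/5)(0.0390+0.0000) + (1/5)(0.1600+0.0390) + (1/5)(0.3400+0.1600) + (1/5)(0.6180+0.3400) + (1/5)(1.0000+0.6180)
  = 0.0078 + 0.0398 + 0.1000 + 0.1916 + 0.3236 = 0.6628
G = 1 − 0.6628 = 0.3372

0.337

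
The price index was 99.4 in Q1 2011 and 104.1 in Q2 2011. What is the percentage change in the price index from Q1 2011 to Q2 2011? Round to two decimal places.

Change = (104.1 − 99.4) / 99.4 × 100
       = 4.7 / 99.4 × 100 = 4.7284%

4.73%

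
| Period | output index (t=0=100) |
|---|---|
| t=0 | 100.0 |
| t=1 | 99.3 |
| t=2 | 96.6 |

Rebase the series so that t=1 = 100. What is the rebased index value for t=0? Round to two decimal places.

Rebased(t=0) = 100.0 / 99.3 × 100 = 100.7049

100.70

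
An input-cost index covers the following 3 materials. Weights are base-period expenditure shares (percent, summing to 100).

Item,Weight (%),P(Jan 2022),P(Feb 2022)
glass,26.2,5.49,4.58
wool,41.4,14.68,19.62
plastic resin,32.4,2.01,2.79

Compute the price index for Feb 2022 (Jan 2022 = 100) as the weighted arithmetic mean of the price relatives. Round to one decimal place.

glass: 26.2 × (4.58/5.49) = 26.2 × 0.834244 = 21.8572
wool: 41.4 × (19.62/14.68) = 41.4 × 1.336512 = 55.3316
plastic resin: 32.4 × (2.79/2.01) = 32.4 × 1.388060 = 44.9731
Index = Σ wᵢ·(p₁ᵢ/p₀ᵢ) = 21.8572 + 55.3316 + 44.9731 = 122.1619

122.2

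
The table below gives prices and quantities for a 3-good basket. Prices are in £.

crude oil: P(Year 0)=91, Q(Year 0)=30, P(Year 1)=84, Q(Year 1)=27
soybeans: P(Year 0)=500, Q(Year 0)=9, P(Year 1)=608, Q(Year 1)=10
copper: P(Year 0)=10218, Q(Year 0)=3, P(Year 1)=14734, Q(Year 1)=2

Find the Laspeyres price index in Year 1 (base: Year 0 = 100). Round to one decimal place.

Laspeyres price index uses base-period quantities as weights.
ΣP(Year 1)·Q(Year 0) = 84×30 + 608×9 + 14734×3 = 2520 + 5472 + 44202 = 52194
ΣP(Year 0)·Q(Year 0) = 91×30 + 500×9 + 10218×3 = 2730 + 4500 + 30654 = 37884
Index = 52194 / 37884 × 100 = 137.7732

137.8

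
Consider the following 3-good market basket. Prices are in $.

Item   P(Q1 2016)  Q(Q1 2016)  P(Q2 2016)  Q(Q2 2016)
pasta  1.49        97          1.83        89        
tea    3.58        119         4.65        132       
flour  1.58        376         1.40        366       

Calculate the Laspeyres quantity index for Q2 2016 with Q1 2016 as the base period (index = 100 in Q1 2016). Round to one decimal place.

101.6

Laspeyres quantity index uses base-period prices as weights.
ΣP(Q1 2016)·Q(Q2 2016) = 1.49×89 + 3.58×132 + 1.58×366 = 132.61 + 472.56 + 578.28 = 1183.45
ΣP(Q1 2016)·Q(Q1 2016) = 1.49×97 + 3.58×119 + 1.58×376 = 144.53 + 426.02 + 594.08 = 1164.63
Index = 1183.45 / 1164.63 × 100 = 101.6160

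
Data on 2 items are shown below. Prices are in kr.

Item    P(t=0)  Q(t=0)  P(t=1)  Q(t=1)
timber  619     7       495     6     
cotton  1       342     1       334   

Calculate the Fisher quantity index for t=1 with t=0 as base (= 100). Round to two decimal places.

Laspeyres component (base-period weights):
ΣP(t=0)Q(t=1) = 619×6 + 1×334 = 3714 + 334 = 4048
ΣP(t=0)Q(t=0) = 619×7 + 1×342 = 4333 + 342 = 4675
L = 4048 / 4675 × 100 = 86.5882
Paasche component (current-period weights):
ΣP(t=1)Q(t=1) = 495×6 + 1×334 = 2970 + 334 = 3304
ΣP(t=1)Q(t=0) = 495×7 + 1×342 = 3465 + 342 = 3807
P = 3304 / 3807 × 100 = 86.7875
Fisher = √(L × P) = √(86.5882 × 86.7875) = 86.6878

86.69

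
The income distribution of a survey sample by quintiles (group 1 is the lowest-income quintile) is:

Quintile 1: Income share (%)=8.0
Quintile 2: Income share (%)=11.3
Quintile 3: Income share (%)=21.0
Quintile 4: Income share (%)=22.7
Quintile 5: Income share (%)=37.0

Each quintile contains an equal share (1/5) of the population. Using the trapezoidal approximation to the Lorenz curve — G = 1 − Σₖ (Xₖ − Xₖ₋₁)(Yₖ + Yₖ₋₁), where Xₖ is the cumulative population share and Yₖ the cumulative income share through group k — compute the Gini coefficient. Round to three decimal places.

Cumulative income shares Yₖ: 0.0800, 0.1930, 0.4030, 0.6300, 1.0000
Σ (Xₖ−Xₖ₋₁)(Yₖ+Yₖ₋₁) = (1/5)(0.0800+0.0000) + (1/5)(0.1930+0.0800) + (1/5)(0.4030+0.1930) + (1/5)(0.6300+0.4030) + (1/5)(1.0000+0.6300)
  = 0.0160 + 0.0546 + 0.1192 + 0.2066 + 0.3260 = 0.7224
G = 1 − 0.7224 = 0.2776

0.278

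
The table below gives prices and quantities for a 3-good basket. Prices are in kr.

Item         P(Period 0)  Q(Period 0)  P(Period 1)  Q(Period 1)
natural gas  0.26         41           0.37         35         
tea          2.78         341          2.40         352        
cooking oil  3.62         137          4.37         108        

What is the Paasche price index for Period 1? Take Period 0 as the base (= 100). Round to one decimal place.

Paasche price index uses current-period quantities as weights.
ΣP(Period 1)·Q(Period 1) = 0.37×35 + 2.40×352 + 4.37×108 = 12.95 + 844.8 + 471.96 = 1329.71
ΣP(Period 0)·Q(Period 1) = 0.26×35 + 2.78×352 + 3.62×108 = 9.1 + 978.56 + 390.96 = 1378.62
Index = 1329.71 / 1378.62 × 100 = 96.4522

96.5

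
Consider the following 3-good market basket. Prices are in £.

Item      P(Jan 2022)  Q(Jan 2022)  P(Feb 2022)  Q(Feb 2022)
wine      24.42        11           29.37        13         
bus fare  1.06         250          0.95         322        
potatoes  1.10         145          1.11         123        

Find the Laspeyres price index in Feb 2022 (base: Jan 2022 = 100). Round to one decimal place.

104.1

Laspeyres price index uses base-period quantities as weights.
ΣP(Feb 2022)·Q(Jan 2022) = 29.37×11 + 0.95×250 + 1.11×145 = 323.07 + 237.5 + 160.95 = 721.52
ΣP(Jan 2022)·Q(Jan 2022) = 24.42×11 + 1.06×250 + 1.10×145 = 268.62 + 265 + 159.5 = 693.12
Index = 721.52 / 693.12 × 100 = 104.0974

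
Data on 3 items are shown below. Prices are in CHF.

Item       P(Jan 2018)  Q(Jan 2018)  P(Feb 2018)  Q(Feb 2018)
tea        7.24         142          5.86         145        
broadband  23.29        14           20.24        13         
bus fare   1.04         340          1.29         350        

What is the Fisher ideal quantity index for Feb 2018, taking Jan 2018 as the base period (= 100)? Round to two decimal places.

Laspeyres component (base-period weights):
ΣP(Jan 2018)Q(Feb 2018) = 7.24×145 + 23.29×13 + 1.04×350 = 1049.8 + 302.77 + 364 = 1716.57
ΣP(Jan 2018)Q(Jan 2018) = 7.24×142 + 23.29×14 + 1.04×340 = 1028.08 + 326.06 + 353.6 = 1707.74
L = 1716.57 / 1707.74 × 100 = 100.5171
Paasche component (current-period weights):
ΣP(Feb 2018)Q(Feb 2018) = 5.86×145 + 20.24×13 + 1.29×350 = 849.7 + 263.12 + 451.5 = 1564.32
ΣP(Feb 2018)Q(Jan 2018) = 5.86×142 + 20.24×14 + 1.29×340 = 832.12 + 283.36 + 438.6 = 1554.08
P = 1564.32 / 1554.08 × 100 = 100.6589
Fisher = √(L × P) = √(100.5171 × 100.6589) = 100.5880

100.59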